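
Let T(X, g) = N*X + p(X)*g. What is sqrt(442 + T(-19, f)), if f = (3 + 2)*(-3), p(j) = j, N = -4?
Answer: sqrt(803) ≈ 28.337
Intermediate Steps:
f = -15 (f = 5*(-3) = -15)
T(X, g) = -4*X + X*g
sqrt(442 + T(-19, f)) = sqrt(442 - 19*(-4 - 15)) = sqrt(442 - 19*(-19)) = sqrt(442 + 361) = sqrt(803)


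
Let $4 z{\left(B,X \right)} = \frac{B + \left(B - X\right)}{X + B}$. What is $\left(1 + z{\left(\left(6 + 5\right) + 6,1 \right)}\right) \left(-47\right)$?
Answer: $- \frac{1645}{24} \approx -68.542$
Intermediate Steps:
$z{\left(B,X \right)} = \frac{- X + 2 B}{4 \left(B + X\right)}$ ($z{\left(B,X \right)} = \frac{\left(B + \left(B - X\right)\right) \frac{1}{X + B}}{4} = \frac{\left(- X + 2 B\right) \frac{1}{B + X}}{4} = \frac{\frac{1}{B + X} \left(- X + 2 B\right)}{4} = \frac{- X + 2 B}{4 \left(B + X\right)}$)
$\left(1 + z{\left(\left(6 + 5\right) + 6,1 \right)}\right) \left(-47\right) = \left(1 + \frac{\frac{\left(6 + 5\right) + 6}{2} - \frac{1}{4}}{\left(\left(6 + 5\right) + 6\right) + 1}\right) \left(-47\right) = \left(1 + \frac{\frac{11 + 6}{2} - \frac{1}{4}}{\left(11 + 6\right) + 1}\right) \left(-47\right) = \left(1 + \frac{\frac{1}{2} \cdot 17 - \frac{1}{4}}{17 + 1}\right) \left(-47\right) = \left(1 + \frac{\frac{17}{2} - \frac{1}{4}}{18}\right) \left(-47\right) = \left(1 + \frac{1}{18} \cdot \frac{33}{4}\right) \left(-47\right) = \left(1 + \frac{11}{24}\right) \left(-47\right) = \frac{35}{24} \left(-47\right) = - \frac{1645}{24}$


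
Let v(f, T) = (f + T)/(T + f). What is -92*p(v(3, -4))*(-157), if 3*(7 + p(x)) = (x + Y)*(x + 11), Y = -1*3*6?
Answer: -1083300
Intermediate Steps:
v(f, T) = 1 (v(f, T) = (T + f)/(T + f) = 1)
Y = -18 (Y = -3*6 = -18)
p(x) = -7 + (-18 + x)*(11 + x)/3 (p(x) = -7 + ((x - 18)*(x + 11))/3 = -7 + ((-18 + x)*(11 + x))/3 = -7 + (-18 + x)*(11 + x)/3)
-92*p(v(3, -4))*(-157) = -92*(-73 - 7/3*1 + (1/3)*1**2)*(-157) = -92*(-73 - 7/3 + (1/3)*1)*(-157) = -92*(-73 - 7/3 + 1/3)*(-157) = -92*(-75)*(-157) = 6900*(-157) = -1083300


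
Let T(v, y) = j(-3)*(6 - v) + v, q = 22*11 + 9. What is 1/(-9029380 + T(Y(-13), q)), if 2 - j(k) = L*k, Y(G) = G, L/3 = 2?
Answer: -1/9029013 ≈ -1.1075e-7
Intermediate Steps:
L = 6 (L = 3*2 = 6)
j(k) = 2 - 6*k
q = 251 (q = 242 + 9 = 251)
T(v, y) = 120 - 19*v (T(v, y) = (2 - 6*(-3))*(6 - v) + v = (2 + 18)*(6 - v) + v = 20*(6 - v) + v = (120 - 20*v) + v = 120 - 19*v)
1/(-9029380 + T(Y(-13), q)) = 1/(-9029380 + (120 - 19*(-13))) = 1/(-9029380 + (120 + 247)) = 1/(-9029380 + 367) = 1/(-9029013) = -1/9029013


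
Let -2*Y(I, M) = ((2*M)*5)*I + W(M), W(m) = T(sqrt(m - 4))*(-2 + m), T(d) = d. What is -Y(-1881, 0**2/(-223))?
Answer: -2*I ≈ -2.0*I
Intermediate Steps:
W(m) = sqrt(-4 + m)*(-2 + m) (W(m) = sqrt(m - 4)*(-2 + m) = sqrt(-4 + m)*(-2 + m))
Y(I, M) = -5*I*M - sqrt(-4 + M)*(-2 + M)/2 (Y(I, M) = -(((2*M)*5)*I + sqrt(-4 + M)*(-2 + M))/2 = -((10*M)*I + sqrt(-4 + M)*(-2 + M))/2 = -(10*I*M + sqrt(-4 + M)*(-2 + M))/2 = -(sqrt(-4 + M)*(-2 + M) + 10*I*M)/2 = -5*I*M - sqrt(-4 + M)*(-2 + M)/2)
-Y(-1881, 0**2/(-223)) = -(-5*(-1881)*0**2/(-223) - sqrt(-4 + 0**2/(-223))*(-2 + 0**2/(-223))/2) = -(-5*(-1881)*0*(-1/223) - sqrt(-4 + 0*(-1/223))*(-2 + 0*(-1/223))/2) = -(-5*(-1881)*0 - sqrt(-4 + 0)*(-2 + 0)/2) = -(0 - 1/2*sqrt(-4)*(-2)) = -(0 - 1/2*2*I*(-2)) = -(0 + 2*I) = -2*I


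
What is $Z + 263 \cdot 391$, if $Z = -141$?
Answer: $102692$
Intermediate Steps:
$Z + 263 \cdot 391 = -141 + 263 \cdot 391 = -141 + 102833 = 102692$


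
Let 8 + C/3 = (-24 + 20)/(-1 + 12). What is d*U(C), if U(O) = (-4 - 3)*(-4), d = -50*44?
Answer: -61600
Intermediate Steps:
d = -2200
C = -276/11 (C = -24 + 3*((-24 + 20)/(-1 + 12)) = -24 + 3*(-4/11) = -24 - 12/11 = -276/11 ≈ -25.091)
U(O) = 28 (U(O) = -7*(-4) = 28)
d*U(C) = -2200*28 = -61600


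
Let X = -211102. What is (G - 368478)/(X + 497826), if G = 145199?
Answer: -223279/286724 ≈ -0.77872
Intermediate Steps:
(G - 368478)/(X + 497826) = (145199 - 368478)/(-211102 + 497826) = -223279/286724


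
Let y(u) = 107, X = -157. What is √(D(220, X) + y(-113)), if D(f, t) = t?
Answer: 5*I*√2 ≈ 7.0711*I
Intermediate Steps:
√(D(220, X) + y(-113)) = √(-157 + 107) = √(-50) = 5*I*√2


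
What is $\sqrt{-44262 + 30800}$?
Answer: $i \sqrt{13462} \approx 116.03 i$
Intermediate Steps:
$\sqrt{-44262 + 30800} = \sqrt{-13462} = i \sqrt{13462}$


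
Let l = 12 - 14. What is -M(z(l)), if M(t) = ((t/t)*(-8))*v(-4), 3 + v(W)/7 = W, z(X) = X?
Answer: -392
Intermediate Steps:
l = -2
v(W) = -21 + 7*W
M(t) = 392 (M(t) = ((t/t)*(-8))*(-21 + 7*(-4)) = (1*(-8))*(-21 - 28) = -8*(-49) = 392)
-M(z(l)) = -1*392 = -392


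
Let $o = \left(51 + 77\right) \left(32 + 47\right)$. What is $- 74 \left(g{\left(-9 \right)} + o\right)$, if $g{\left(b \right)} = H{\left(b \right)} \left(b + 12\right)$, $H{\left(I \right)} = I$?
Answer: $-746290$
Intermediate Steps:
$g{\left(b \right)} = b \left(12 + b\right)$ ($g{\left(b \right)} = b \left(b + 12\right) = b \left(12 + b\right)$)
$o = 10112$ ($o = 128 \cdot 79 = 10112$)
$- 74 \left(g{\left(-9 \right)} + o\right) = - 74 \left(- 9 \left(12 - 9\right) + 10112\right) = - 74 \left(\left(-9\right) 3 + 10112\right) = - 74 \left(-27 + 10112\right) = \left(-74\right) 10085 = -746290$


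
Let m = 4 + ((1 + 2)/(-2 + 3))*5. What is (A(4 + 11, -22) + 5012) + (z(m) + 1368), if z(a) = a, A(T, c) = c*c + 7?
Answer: 6890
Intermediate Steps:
m = 19 (m = 4 + (3/1)*5 = 4 + (3*1)*5 = 4 + 3*5 = 4 + 15 = 19)
A(T, c) = 7 + c² (A(T, c) = c² + 7 = 7 + c²)
(A(4 + 11, -22) + 5012) + (z(m) + 1368) = ((7 + (-22)²) + 5012) + (19 + 1368) = ((7 + 484) + 5012) + 1387 = (491 + 5012) + 1387 = 5503 + 1387 = 6890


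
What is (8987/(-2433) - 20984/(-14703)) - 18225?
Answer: -217344351188/11924133 ≈ -18227.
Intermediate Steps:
(8987/(-2433) - 20984/(-14703)) - 18225 = (8987*(-1/2433) - 20984*(-1/14703)) - 18225 = (-8987/2433 + 20984/14703) - 18225 = -27027263/11924133 - 18225 = -217344351188/11924133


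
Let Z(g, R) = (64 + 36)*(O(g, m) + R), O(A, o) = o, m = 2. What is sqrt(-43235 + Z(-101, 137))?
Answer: I*sqrt(29335) ≈ 171.27*I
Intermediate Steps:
Z(g, R) = 200 + 100*R (Z(g, R) = (64 + 36)*(2 + R) = 100*(2 + R) = 200 + 100*R)
sqrt(-43235 + Z(-101, 137)) = sqrt(-43235 + (200 + 100*137)) = sqrt(-43235 + (200 + 13700)) = sqrt(-43235 + 13900) = sqrt(-29335) = I*sqrt(29335)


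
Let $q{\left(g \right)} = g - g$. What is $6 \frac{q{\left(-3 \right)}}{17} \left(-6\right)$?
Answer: $0$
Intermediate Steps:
$q{\left(g \right)} = 0$
$6 \frac{q{\left(-3 \right)}}{17} \left(-6\right) = 6 \cdot \frac{0}{17} \left(-6\right) = 6 \cdot 0 \cdot \frac{1}{17} \left(-6\right) = 6 \cdot 0 \left(-6\right) = 0 \left(-6\right) = 0$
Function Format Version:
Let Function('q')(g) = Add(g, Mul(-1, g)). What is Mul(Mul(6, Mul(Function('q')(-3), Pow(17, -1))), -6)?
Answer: 0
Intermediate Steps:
Function('q')(g) = 0
Mul(Mul(6, Mul(Function('q')(-3), Pow(17, -1))), -6) = Mul(Mul(6, Mul(0, Pow(17, -1))), -6) = Mul(Mul(6, Mul(0, Rational(1, 17))), -6) = Mul(Mul(6, 0), -6) = Mul(0, -6) = 0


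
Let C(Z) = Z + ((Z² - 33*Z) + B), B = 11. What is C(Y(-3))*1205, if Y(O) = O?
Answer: 139780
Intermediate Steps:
C(Z) = 11 + Z² - 32*Z (C(Z) = Z + ((Z² - 33*Z) + 11) = Z + (11 + Z² - 33*Z) = 11 + Z² - 32*Z)
C(Y(-3))*1205 = (11 + (-3)² - 32*(-3))*1205 = (11 + 9 + 96)*1205 = 116*1205 = 139780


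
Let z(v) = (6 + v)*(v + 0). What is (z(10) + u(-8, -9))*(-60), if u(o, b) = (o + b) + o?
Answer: -8100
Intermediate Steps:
z(v) = v*(6 + v) (z(v) = (6 + v)*v = v*(6 + v))
u(o, b) = b + 2*o (u(o, b) = (b + o) + o = b + 2*o)
(z(10) + u(-8, -9))*(-60) = (10*(6 + 10) + (-9 + 2*(-8)))*(-60) = (10*16 + (-9 - 16))*(-60) = (160 - 25)*(-60) = 135*(-60) = -8100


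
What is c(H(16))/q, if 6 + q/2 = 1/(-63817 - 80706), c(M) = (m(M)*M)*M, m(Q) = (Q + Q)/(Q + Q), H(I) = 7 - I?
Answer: -11706363/1734278 ≈ -6.7500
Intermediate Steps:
m(Q) = 1 (m(Q) = (2*Q)/((2*Q)) = (2*Q)*(1/(2*Q)) = 1)
c(M) = M² (c(M) = (1*M)*M = M*M = M²)
q = -1734278/144523 (q = -12 + 2/(-63817 - 80706) = -12 + 2/(-144523) = -12 + 2*(-1/144523) = -12 - 2/144523 = -1734278/144523 ≈ -12.000)
c(H(16))/q = (7 - 1*16)²/(-1734278/144523) = (7 - 16)²*(-144523/1734278) = (-9)²*(-144523/1734278) = 81*(-144523/1734278) = -11706363/1734278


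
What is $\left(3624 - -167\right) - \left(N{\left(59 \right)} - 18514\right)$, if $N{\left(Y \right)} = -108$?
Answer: $22413$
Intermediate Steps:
$\left(3624 - -167\right) - \left(N{\left(59 \right)} - 18514\right) = \left(3624 - -167\right) - \left(-108 - 18514\right) = \left(3624 + 167\right) - -18622 = 3791 + 18622 = 22413$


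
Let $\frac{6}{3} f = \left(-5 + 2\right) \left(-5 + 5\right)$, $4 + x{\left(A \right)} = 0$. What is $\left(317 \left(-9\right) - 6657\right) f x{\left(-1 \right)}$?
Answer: $0$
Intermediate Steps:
$x{\left(A \right)} = -4$ ($x{\left(A \right)} = -4 + 0 = -4$)
$f = 0$ ($f = \frac{\left(-5 + 2\right) \left(-5 + 5\right)}{2} = \frac{\left(-3\right) 0}{2} = \frac{1}{2} \cdot 0 = 0$)
$\left(317 \left(-9\right) - 6657\right) f x{\left(-1 \right)} = \left(317 \left(-9\right) - 6657\right) 0 \left(-4\right) = \left(-2853 - 6657\right) 0 = \left(-9510\right) 0 = 0$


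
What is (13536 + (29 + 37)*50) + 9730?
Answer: 26566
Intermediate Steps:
(13536 + (29 + 37)*50) + 9730 = (13536 + 66*50) + 9730 = (13536 + 3300) + 9730 = 16836 + 9730 = 26566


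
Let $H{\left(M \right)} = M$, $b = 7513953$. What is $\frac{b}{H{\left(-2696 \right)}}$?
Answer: $- \frac{7513953}{2696} \approx -2787.1$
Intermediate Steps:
$\frac{b}{H{\left(-2696 \right)}} = \frac{7513953}{-2696} = 7513953 \left(- \frac{1}{2696}\right) = - \frac{7513953}{2696}$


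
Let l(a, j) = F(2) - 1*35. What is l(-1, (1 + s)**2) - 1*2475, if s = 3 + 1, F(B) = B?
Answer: -2508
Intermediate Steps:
s = 4
l(a, j) = -33 (l(a, j) = 2 - 1*35 = 2 - 35 = -33)
l(-1, (1 + s)**2) - 1*2475 = -33 - 1*2475 = -33 - 2475 = -2508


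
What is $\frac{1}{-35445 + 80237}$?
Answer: $\frac{1}{44792} \approx 2.2325 \cdot 10^{-5}$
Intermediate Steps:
$\frac{1}{-35445 + 80237} = \frac{1}{44792}$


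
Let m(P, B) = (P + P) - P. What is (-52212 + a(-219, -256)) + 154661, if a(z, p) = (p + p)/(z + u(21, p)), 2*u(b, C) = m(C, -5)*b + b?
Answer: 593488081/5793 ≈ 1.0245e+5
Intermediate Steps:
m(P, B) = P (m(P, B) = 2*P - P = P)
u(b, C) = b/2 + C*b/2 (u(b, C) = (C*b + b)/2 = (b + C*b)/2 = b/2 + C*b/2)
a(z, p) = 2*p/(21/2 + z + 21*p/2) (a(z, p) = (p + p)/(z + (½)*21*(1 + p)) = (2*p)/(z + (21/2 + 21*p/2)) = (2*p)/(21/2 + z + 21*p/2) = 2*p/(21/2 + z + 21*p/2))
(-52212 + a(-219, -256)) + 154661 = (-52212 + 4*(-256)/(21 + 2*(-219) + 21*(-256))) + 154661 = (-52212 + 4*(-256)/(21 - 438 - 5376)) + 154661 = (-52212 + 4*(-256)/(-5793)) + 154661 = (-52212 + 4*(-256)*(-1/5793)) + 154661 = (-52212 + 1024/5793) + 154661 = -302463092/5793 + 154661 = 593488081/5793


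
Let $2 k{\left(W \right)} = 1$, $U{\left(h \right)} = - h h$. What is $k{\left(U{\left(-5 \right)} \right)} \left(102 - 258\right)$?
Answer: $-78$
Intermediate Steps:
$U{\left(h \right)} = - h^{2}$
$k{\left(W \right)} = \frac{1}{2}$ ($k{\left(W \right)} = \frac{1}{2} \cdot 1 = \frac{1}{2}$)
$k{\left(U{\left(-5 \right)} \right)} \left(102 - 258\right) = \frac{102 - 258}{2} = \frac{1}{2} \left(-156\right) = -78$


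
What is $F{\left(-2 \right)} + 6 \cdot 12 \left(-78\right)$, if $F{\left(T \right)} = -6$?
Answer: $-5622$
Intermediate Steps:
$F{\left(-2 \right)} + 6 \cdot 12 \left(-78\right) = -6 + 6 \cdot 12 \left(-78\right) = -6 + 72 \left(-78\right) = -6 - 5616 = -5622$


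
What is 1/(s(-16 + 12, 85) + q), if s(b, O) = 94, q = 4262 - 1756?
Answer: 1/2600 ≈ 0.00038462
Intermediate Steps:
q = 2506
1/(s(-16 + 12, 85) + q) = 1/(94 + 2506) = 1/2600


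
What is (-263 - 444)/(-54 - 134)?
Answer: 707/188 ≈ 3.7606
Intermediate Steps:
(-263 - 444)/(-54 - 134) = -707/(-188) = -707*(-1/188) = 707/188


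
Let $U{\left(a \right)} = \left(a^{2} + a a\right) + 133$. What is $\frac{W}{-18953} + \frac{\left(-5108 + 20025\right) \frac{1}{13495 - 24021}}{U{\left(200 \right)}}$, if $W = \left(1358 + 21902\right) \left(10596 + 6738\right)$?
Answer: $- \frac{340081706111990621}{15986475643974} \approx -21273.0$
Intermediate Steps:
$U{\left(a \right)} = 133 + 2 a^{2}$ ($U{\left(a \right)} = \left(a^{2} + a^{2}\right) + 133 = 2 a^{2} + 133 = 133 + 2 a^{2}$)
$W = 403188840$ ($W = 23260 \cdot 17334 = 403188840$)
$\frac{W}{-18953} + \frac{\left(-5108 + 20025\right) \frac{1}{13495 - 24021}}{U{\left(200 \right)}} = \frac{403188840}{-18953} + \frac{\left(-5108 + 20025\right) \frac{1}{13495 - 24021}}{133 + 2 \cdot 200^{2}} = 403188840 \left(- \frac{1}{18953}\right) + \frac{14917 \frac{1}{-10526}}{133 + 2 \cdot 40000} = - \frac{403188840}{18953} + \frac{14917 \left(- \frac{1}{10526}\right)}{133 + 80000} = - \frac{403188840}{18953} - \frac{14917}{10526 \cdot 80133} = - \frac{403188840}{18953} - \frac{14917}{843479958} = - \frac{340081706111990621}{15986475643974}$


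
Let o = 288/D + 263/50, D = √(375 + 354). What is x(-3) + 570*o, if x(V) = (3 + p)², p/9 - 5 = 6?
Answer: 97411/5 ≈ 19482.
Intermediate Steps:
D = 27 (D = √729 = 27)
p = 99 (p = 45 + 9*6 = 45 + 54 = 99)
x(V) = 10404 (x(V) = (3 + 99)² = 102² = 10404)
o = 2389/150 (o = 288/27 + 263/50 = 288*(1/27) + 263*(1/50) = 32/3 + 263/50 = 2389/150 ≈ 15.927)
x(-3) + 570*o = 10404 + 570*(2389/150) = 10404 + 45391/5 = 97411/5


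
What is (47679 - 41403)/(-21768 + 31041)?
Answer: 2092/3091 ≈ 0.67680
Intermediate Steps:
(47679 - 41403)/(-21768 + 31041) = 6276/9273 = 6276*(1/9273) = 2092/3091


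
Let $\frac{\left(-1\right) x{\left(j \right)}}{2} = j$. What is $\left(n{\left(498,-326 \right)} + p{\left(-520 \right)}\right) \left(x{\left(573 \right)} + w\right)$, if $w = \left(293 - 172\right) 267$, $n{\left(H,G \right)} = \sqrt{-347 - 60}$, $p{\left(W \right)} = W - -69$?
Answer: $-14053611 + 31161 i \sqrt{407} \approx -1.4054 \cdot 10^{7} + 6.2865 \cdot 10^{5} i$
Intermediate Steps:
$p{\left(W \right)} = 69 + W$ ($p{\left(W \right)} = W + 69 = 69 + W$)
$x{\left(j \right)} = - 2 j$
$n{\left(H,G \right)} = i \sqrt{407}$ ($n{\left(H,G \right)} = \sqrt{-407} = i \sqrt{407}$)
$w = 32307$ ($w = 121 \cdot 267 = 32307$)
$\left(n{\left(498,-326 \right)} + p{\left(-520 \right)}\right) \left(x{\left(573 \right)} + w\right) = \left(i \sqrt{407} + \left(69 - 520\right)\right) \left(\left(-2\right) 573 + 32307\right) = \left(i \sqrt{407} - 451\right) \left(-1146 + 32307\right) = \left(-451 + i \sqrt{407}\right) 31161 = -14053611 + 31161 i \sqrt{407}$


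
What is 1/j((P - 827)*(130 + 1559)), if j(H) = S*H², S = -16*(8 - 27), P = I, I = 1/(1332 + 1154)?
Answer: 1545049/916401384515280205836 ≈ 1.6860e-15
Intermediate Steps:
I = 1/2486 ≈ 0.00040225
P = 1/2486 ≈ 0.00040225
S = 304 (S = -16*(-19) = 304)
j(H) = 304*H²
1/j((P - 827)*(130 + 1559)) = 1/(304*((1/2486 - 827)*(130 + 1559))²) = 1/(304*(-2055921/2486*1689)²) = 1/(304*(-3472450569/2486)²) = 1/(304*(12057912954148423761/6180196)) = 1/(916401384515280205836/1545049) = 1545049/916401384515280205836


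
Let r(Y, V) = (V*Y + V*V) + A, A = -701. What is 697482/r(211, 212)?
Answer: 697482/88975 ≈ 7.8391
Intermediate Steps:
r(Y, V) = -701 + V² + V*Y (r(Y, V) = (V*Y + V*V) - 701 = (V*Y + V²) - 701 = (V² + V*Y) - 701 = -701 + V² + V*Y)
697482/r(211, 212) = 697482/(-701 + 212² + 212*211) = 697482/(-701 + 44944 + 44732) = 697482/88975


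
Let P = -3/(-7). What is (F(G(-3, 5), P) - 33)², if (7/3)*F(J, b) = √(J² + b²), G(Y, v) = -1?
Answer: 2615211/2401 - 198*√58/49 ≈ 1058.4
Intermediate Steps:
P = 3/7 (P = -3*(-⅐) = 3/7 ≈ 0.42857)
F(J, b) = 3*√(J² + b²)/7
(F(G(-3, 5), P) - 33)² = (3*√((-1)² + (3/7)²)/7 - 33)² = (3*√(1 + 9/49)/7 - 33)² = (3*√(58/49)/7 - 33)² = (3*(√58/7)/7 - 33)² = (3*√58/49 - 33)² = (-33 + 3*√58/49)²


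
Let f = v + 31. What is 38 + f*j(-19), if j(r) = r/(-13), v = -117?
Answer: -1140/13 ≈ -87.692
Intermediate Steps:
j(r) = -r/13 (j(r) = r*(-1/13) = -r/13)
f = -86 (f = -117 + 31 = -86)
38 + f*j(-19) = 38 - (-86)*(-19)/13 = 38 - 86*19/13 = 38 - 1634/13 = -1140/13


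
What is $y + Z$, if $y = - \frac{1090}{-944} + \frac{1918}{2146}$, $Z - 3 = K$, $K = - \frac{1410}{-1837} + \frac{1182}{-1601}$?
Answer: $\frac{7563240049293}{1489505834872} \approx 5.0777$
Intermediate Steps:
$K = \frac{86076}{2941037}$ ($K = \left(-1410\right) \left(- \frac{1}{1837}\right) + 1182 \left(- \frac{1}{1601}\right) = \frac{1410}{1837} - \frac{1182}{1601} = \frac{86076}{2941037} \approx 0.029267$)
$Z = \frac{8909187}{2941037}$ ($Z = 3 + \frac{86076}{2941037} = \frac{8909187}{2941037} \approx 3.0293$)
$y = \frac{1037433}{506456}$ ($y = \left(-1090\right) \left(- \frac{1}{944}\right) + 1918 \cdot \frac{1}{2146} = \frac{545}{472} + \frac{959}{1073} = \frac{1037433}{506456} \approx 2.0484$)
$y + Z = \frac{1037433}{506456} + \frac{8909187}{2941037} = \frac{7563240049293}{1489505834872}$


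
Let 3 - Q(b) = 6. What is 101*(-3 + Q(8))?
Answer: -606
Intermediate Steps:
Q(b) = -3 (Q(b) = 3 - 1*6 = 3 - 6 = -3)
101*(-3 + Q(8)) = 101*(-3 - 3) = 101*(-6) = -606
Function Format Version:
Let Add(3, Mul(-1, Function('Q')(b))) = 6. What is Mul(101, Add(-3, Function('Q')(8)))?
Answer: -606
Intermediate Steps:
Function('Q')(b) = -3 (Function('Q')(b) = Add(3, Mul(-1, 6)) = Add(3, -6) = -3)
Mul(101, Add(-3, Function('Q')(8))) = Mul(101, Add(-3, -3)) = Mul(101, -6) = -606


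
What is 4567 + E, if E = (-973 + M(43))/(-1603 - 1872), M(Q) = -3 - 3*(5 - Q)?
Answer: 15871187/3475 ≈ 4567.3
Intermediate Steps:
M(Q) = -18 + 3*Q (M(Q) = -3 + (-15 + 3*Q) = -18 + 3*Q)
E = 862/3475 (E = (-973 + (-18 + 3*43))/(-1603 - 1872) = (-973 + (-18 + 129))/(-3475) = (-973 + 111)*(-1/3475) = -862*(-1/3475) = 862/3475 ≈ 0.24806)
4567 + E = 4567 + 862/3475 = 15871187/3475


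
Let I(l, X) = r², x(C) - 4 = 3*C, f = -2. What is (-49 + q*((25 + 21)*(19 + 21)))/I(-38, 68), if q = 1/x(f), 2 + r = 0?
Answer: -969/4 ≈ -242.25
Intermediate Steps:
r = -2 (r = -2 + 0 = -2)
x(C) = 4 + 3*C
I(l, X) = 4 (I(l, X) = (-2)² = 4)
q = -½ (q = 1/(4 + 3*(-2)) = 1/(4 - 6) = 1/(-2) = -½ ≈ -0.50000)
(-49 + q*((25 + 21)*(19 + 21)))/I(-38, 68) = (-49 - (25 + 21)*(19 + 21)/2)/4 = (-49 - 23*40)*(¼) = (-49 - ½*1840)*(¼) = (-49 - 920)*(¼) = -969*¼ = -969/4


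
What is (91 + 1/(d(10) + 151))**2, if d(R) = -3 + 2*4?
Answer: 201554809/24336 ≈ 8282.2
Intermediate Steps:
d(R) = 5 (d(R) = -3 + 8 = 5)
(91 + 1/(d(10) + 151))**2 = (91 + 1/(5 + 151))**2 = (91 + 1/156)**2 = (14197/156)**2 = 201554809/24336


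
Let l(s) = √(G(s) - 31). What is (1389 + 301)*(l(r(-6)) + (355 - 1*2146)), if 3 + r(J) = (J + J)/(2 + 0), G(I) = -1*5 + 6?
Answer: -3026790 + 1690*I*√30 ≈ -3.0268e+6 + 9256.5*I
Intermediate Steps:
G(I) = 1 (G(I) = -5 + 6 = 1)
r(J) = -3 + J (r(J) = -3 + (J + J)/(2 + 0) = -3 + (2*J)/2 = -3 + (2*J)*(½) = -3 + J)
l(s) = I*√30 (l(s) = √(1 - 31) = √(-30) = I*√30)
(1389 + 301)*(l(r(-6)) + (355 - 1*2146)) = (1389 + 301)*(I*√30 + (355 - 1*2146)) = 1690*(I*√30 + (355 - 2146)) = 1690*(I*√30 - 1791) = 1690*(-1791 + I*√30) = -3026790 + 1690*I*√30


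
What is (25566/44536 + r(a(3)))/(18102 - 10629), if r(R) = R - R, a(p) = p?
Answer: 4261/55469588 ≈ 7.6817e-5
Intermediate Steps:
r(R) = 0
(25566/44536 + r(a(3)))/(18102 - 10629) = (25566/44536 + 0)/(18102 - 10629) = (25566*(1/44536) + 0)/7473 = (12783/22268 + 0)*(1/7473) = (12783/22268)*(1/7473) = 4261/55469588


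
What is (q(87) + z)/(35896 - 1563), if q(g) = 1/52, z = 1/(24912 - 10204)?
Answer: 1845/3282303466 ≈ 5.6211e-7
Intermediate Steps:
z = 1/14708 ≈ 6.7990e-5
q(g) = 1/52
(q(87) + z)/(35896 - 1563) = (1/52 + 1/14708)/(35896 - 1563) = (1845/95602)/34333 = (1845/95602)*(1/34333) = 1845/3282303466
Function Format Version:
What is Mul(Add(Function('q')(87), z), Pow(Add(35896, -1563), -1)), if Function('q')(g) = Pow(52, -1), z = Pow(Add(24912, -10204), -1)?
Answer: Rational(1845, 3282303466) ≈ 5.6211e-7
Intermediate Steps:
z = Rational(1, 14708) (z = Pow(14708, -1) = Rational(1, 14708) ≈ 6.7990e-5)
Function('q')(g) = Rational(1, 52)
Mul(Add(Function('q')(87), z), Pow(Add(35896, -1563), -1)) = Mul(Add(Rational(1, 52), Rational(1, 14708)), Pow(Add(35896, -1563), -1)) = Mul(Rational(1845, 95602), Pow(34333, -1)) = Mul(Rational(1845, 95602), Rational(1, 34333)) = Rational(1845, 3282303466)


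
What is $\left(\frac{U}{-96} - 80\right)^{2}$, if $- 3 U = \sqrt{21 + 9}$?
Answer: $\frac{\left(23040 - \sqrt{30}\right)^{2}}{82944} \approx 6397.0$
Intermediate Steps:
$U = - \frac{\sqrt{30}}{3}$ ($U = - \frac{\sqrt{21 + 9}}{3} = - \frac{\sqrt{30}}{3} \approx -1.8257$)
$\left(\frac{U}{-96} - 80\right)^{2} = \left(\frac{\left(- \frac{1}{3}\right) \sqrt{30}}{-96} - 80\right)^{2} = \left(- \frac{\sqrt{30}}{3} \left(- \frac{1}{96}\right) - 80\right)^{2} = \left(\frac{\sqrt{30}}{288} - 80\right)^{2} = \left(-80 + \frac{\sqrt{30}}{288}\right)^{2}$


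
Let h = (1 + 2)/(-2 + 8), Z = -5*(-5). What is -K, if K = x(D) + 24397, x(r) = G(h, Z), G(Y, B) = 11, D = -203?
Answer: -24408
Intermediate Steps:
Z = 25
h = ½ (h = 3/6 = 3*(⅙) = ½ ≈ 0.50000)
x(r) = 11
K = 24408 (K = 11 + 24397 = 24408)
-K = -1*24408 = -24408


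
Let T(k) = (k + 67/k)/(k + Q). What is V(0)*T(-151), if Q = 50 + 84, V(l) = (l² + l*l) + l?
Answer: 0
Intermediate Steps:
V(l) = l + 2*l² (V(l) = (l² + l²) + l = 2*l² + l = l + 2*l²)
Q = 134
T(k) = (k + 67/k)/(134 + k) (T(k) = (k + 67/k)/(k + 134) = (k + 67/k)/(134 + k))
V(0)*T(-151) = (0*(1 + 2*0))*((67 + (-151)²)/((-151)*(134 - 151))) = (0*(1 + 0))*(-1/151*(67 + 22801)/(-17)) = (0*1)*(-1/151*(-1/17)*22868) = 0*(22868/2567) = 0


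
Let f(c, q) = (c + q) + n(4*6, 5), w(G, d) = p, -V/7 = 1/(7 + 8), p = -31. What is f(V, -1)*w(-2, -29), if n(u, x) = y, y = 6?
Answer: -2108/15 ≈ -140.53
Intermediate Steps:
n(u, x) = 6
V = -7/15 (V = -7/(7 + 8) = -7/15 ≈ -0.46667)
w(G, d) = -31
f(c, q) = 6 + c + q (f(c, q) = (c + q) + 6 = 6 + c + q)
f(V, -1)*w(-2, -29) = (6 - 7/15 - 1)*(-31) = (68/15)*(-31) = -2108/15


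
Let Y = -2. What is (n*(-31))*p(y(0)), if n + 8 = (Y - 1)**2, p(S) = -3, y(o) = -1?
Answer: 93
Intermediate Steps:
n = 1 (n = -8 + (-2 - 1)**2 = -8 + (-3)**2 = -8 + 9 = 1)
(n*(-31))*p(y(0)) = (1*(-31))*(-3) = -31*(-3) = 93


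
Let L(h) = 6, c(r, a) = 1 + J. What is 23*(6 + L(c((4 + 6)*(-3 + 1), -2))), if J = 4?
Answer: 276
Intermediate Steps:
c(r, a) = 5 (c(r, a) = 1 + 4 = 5)
23*(6 + L(c((4 + 6)*(-3 + 1), -2))) = 23*(6 + 6) = 23*12 = 276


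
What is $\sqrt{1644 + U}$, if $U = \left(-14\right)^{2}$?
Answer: $4 \sqrt{115} \approx 42.895$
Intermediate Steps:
$U = 196$
$\sqrt{1644 + U} = \sqrt{1644 + 196} = \sqrt{1840} = 4 \sqrt{115}$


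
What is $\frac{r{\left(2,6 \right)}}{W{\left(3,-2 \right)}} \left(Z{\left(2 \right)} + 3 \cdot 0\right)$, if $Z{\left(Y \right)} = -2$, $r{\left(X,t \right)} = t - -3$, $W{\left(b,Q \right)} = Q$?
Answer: $9$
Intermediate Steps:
$r{\left(X,t \right)} = 3 + t$ ($r{\left(X,t \right)} = t + 3 = 3 + t$)
$\frac{r{\left(2,6 \right)}}{W{\left(3,-2 \right)}} \left(Z{\left(2 \right)} + 3 \cdot 0\right) = \frac{3 + 6}{-2} \left(-2 + 3 \cdot 0\right) = 9 \left(- \frac{1}{2}\right) \left(-2 + 0\right) = \left(- \frac{9}{2}\right) \left(-2\right) = 9$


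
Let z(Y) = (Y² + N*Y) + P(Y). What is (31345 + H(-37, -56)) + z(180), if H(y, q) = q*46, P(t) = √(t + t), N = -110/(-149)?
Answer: 9133981/149 + 6*√10 ≈ 61321.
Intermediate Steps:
N = 110/149 (N = -110*(-1/149) = 110/149 ≈ 0.73825)
P(t) = √2*√t (P(t) = √(2*t) = √2*√t)
H(y, q) = 46*q
z(Y) = Y² + 110*Y/149 + √2*√Y (z(Y) = (Y² + 110*Y/149) + √2*√Y = Y² + 110*Y/149 + √2*√Y)
(31345 + H(-37, -56)) + z(180) = (31345 + 46*(-56)) + (180² + (110/149)*180 + √2*√180) = (31345 - 2576) + (32400 + 19800/149 + √2*(6*√5)) = 28769 + (32400 + 19800/149 + 6*√10) = 28769 + (4847400/149 + 6*√10) = 9133981/149 + 6*√10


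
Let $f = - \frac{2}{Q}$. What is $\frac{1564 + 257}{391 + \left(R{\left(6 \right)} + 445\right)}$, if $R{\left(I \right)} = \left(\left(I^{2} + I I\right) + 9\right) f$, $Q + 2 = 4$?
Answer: $\frac{1821}{755} \approx 2.4119$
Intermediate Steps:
$Q = 2$ ($Q = -2 + 4 = 2$)
$f = -1$ ($f = - \frac{2}{2} = \left(-2\right) \frac{1}{2} = -1$)
$R{\left(I \right)} = -9 - 2 I^{2}$ ($R{\left(I \right)} = \left(\left(I^{2} + I I\right) + 9\right) \left(-1\right) = \left(\left(I^{2} + I^{2}\right) + 9\right) \left(-1\right) = \left(2 I^{2} + 9\right) \left(-1\right) = \left(9 + 2 I^{2}\right) \left(-1\right) = -9 - 2 I^{2}$)
$\frac{1564 + 257}{391 + \left(R{\left(6 \right)} + 445\right)} = \frac{1564 + 257}{391 + \left(\left(-9 - 2 \cdot 6^{2}\right) + 445\right)} = \frac{1821}{391 + \left(\left(-9 - 72\right) + 445\right)} = \frac{1821}{391 + \left(-81 + 445\right)} = \frac{1821}{391 + 364} = \frac{1821}{755}$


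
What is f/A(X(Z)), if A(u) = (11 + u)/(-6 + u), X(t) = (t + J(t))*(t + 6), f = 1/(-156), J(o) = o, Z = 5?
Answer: -2/363 ≈ -0.0055096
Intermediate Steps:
f = -1/156 ≈ -0.0064103
X(t) = 2*t*(6 + t) (X(t) = (t + t)*(t + 6) = (2*t)*(6 + t) = 2*t*(6 + t))
A(u) = (11 + u)/(-6 + u)
f/A(X(Z)) = -(-6 + 2*5*(6 + 5))/(11 + 2*5*(6 + 5))/156 = -(-6 + 2*5*11)/(11 + 2*5*11)/156 = -(-6 + 110)/(11 + 110)/156 = -1/(156*(121/104)) = -1/(156*((1/104)*121)) = -1/(156*121/104) = -1/156*104/121 = -2/363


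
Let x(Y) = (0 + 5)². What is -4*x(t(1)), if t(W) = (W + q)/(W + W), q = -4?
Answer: -100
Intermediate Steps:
t(W) = (-4 + W)/(2*W) (t(W) = (W - 4)/(W + W) = (-4 + W)/((2*W)) = (-4 + W)*(1/(2*W)) = (-4 + W)/(2*W))
x(Y) = 25 (x(Y) = 5² = 25)
-4*x(t(1)) = -4*25 = -100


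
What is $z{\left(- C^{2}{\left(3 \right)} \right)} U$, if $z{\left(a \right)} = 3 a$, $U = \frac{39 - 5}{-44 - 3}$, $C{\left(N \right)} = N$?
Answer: $\frac{918}{47} \approx 19.532$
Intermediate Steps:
$U = - \frac{34}{47}$ ($U = \frac{34}{-47} = 34 \left(- \frac{1}{47}\right) = - \frac{34}{47} \approx -0.7234$)
$z{\left(- C^{2}{\left(3 \right)} \right)} U = 3 \left(- 3^{2}\right) \left(- \frac{34}{47}\right) = 3 \left(\left(-1\right) 9\right) \left(- \frac{34}{47}\right) = 3 \left(-9\right) \left(- \frac{34}{47}\right) = \left(-27\right) \left(- \frac{34}{47}\right) = \frac{918}{47}$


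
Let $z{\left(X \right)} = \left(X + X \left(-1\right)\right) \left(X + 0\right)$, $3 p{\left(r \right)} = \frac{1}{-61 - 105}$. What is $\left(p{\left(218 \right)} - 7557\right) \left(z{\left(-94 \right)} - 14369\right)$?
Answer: $\frac{54076107803}{498} \approx 1.0859 \cdot 10^{8}$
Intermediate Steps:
$p{\left(r \right)} = - \frac{1}{498}$ ($p{\left(r \right)} = \frac{1}{3 \left(-61 - 105\right)} = \frac{1}{3 \left(-166\right)} = \frac{1}{3} \left(- \frac{1}{166}\right) = - \frac{1}{498}$)
$z{\left(X \right)} = 0$ ($z{\left(X \right)} = \left(X - X\right) X = 0 X = 0$)
$\left(p{\left(218 \right)} - 7557\right) \left(z{\left(-94 \right)} - 14369\right) = \left(- \frac{1}{498} - 7557\right) \left(0 - 14369\right) = \left(- \frac{3763387}{498}\right) \left(-14369\right) = \frac{54076107803}{498}$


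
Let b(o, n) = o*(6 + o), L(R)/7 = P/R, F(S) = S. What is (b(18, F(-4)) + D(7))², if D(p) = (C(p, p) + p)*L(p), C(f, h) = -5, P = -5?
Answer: 178084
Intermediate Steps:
L(R) = -35/R (L(R) = 7*(-5/R) = -35/R)
D(p) = -35*(-5 + p)/p (D(p) = (-5 + p)*(-35/p) = -35*(-5 + p)/p)
(b(18, F(-4)) + D(7))² = (18*(6 + 18) + (-35 + 175/7))² = (18*24 + (-35 + 175*(⅐)))² = (432 + (-35 + 25))² = (432 - 10)² = 422² = 178084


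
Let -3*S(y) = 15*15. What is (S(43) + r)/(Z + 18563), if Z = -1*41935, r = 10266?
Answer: -10191/23372 ≈ -0.43603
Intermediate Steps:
S(y) = -75 (S(y) = -5*15 = -⅓*225 = -75)
Z = -41935
(S(43) + r)/(Z + 18563) = (-75 + 10266)/(-41935 + 18563) = 10191/(-23372) = 10191*(-1/23372) = -10191/23372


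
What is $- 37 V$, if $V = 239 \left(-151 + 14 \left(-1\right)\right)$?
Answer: $1459095$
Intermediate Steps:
$V = -39435$ ($V = 239 \left(-151 - 14\right) = 239 \left(-165\right) = -39435$)
$- 37 V = \left(-37\right) \left(-39435\right) = 1459095$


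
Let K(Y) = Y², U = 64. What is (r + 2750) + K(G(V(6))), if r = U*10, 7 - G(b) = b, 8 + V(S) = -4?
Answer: 3751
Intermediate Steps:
V(S) = -12 (V(S) = -8 - 4 = -12)
G(b) = 7 - b
r = 640 (r = 64*10 = 640)
(r + 2750) + K(G(V(6))) = (640 + 2750) + (7 - 1*(-12))² = 3390 + (7 + 12)² = 3390 + 19² = 3390 + 361 = 3751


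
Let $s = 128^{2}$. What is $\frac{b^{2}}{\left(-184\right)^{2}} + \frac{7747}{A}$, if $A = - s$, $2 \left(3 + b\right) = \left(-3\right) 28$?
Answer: $- \frac{3579763}{8667136} \approx -0.41303$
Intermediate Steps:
$b = -45$ ($b = -3 + \frac{\left(-3\right) 28}{2} = -3 + \frac{1}{2} \left(-84\right) = -3 - 42 = -45$)
$s = 16384$
$A = -16384$ ($A = \left(-1\right) 16384 = -16384$)
$\frac{b^{2}}{\left(-184\right)^{2}} + \frac{7747}{A} = \frac{\left(-45\right)^{2}}{\left(-184\right)^{2}} + \frac{7747}{-16384} = \frac{2025}{33856} + 7747 \left(- \frac{1}{16384}\right) = 2025 \cdot \frac{1}{33856} - \frac{7747}{16384} = \frac{2025}{33856} - \frac{7747}{16384} = - \frac{3579763}{8667136}$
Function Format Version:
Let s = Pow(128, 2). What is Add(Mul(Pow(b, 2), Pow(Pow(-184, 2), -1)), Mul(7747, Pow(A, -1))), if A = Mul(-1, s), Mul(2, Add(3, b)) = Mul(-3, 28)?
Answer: Rational(-3579763, 8667136) ≈ -0.41303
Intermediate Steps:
b = -45 (b = Add(-3, Mul(Rational(1, 2), Mul(-3, 28))) = Add(-3, Mul(Rational(1, 2), -84)) = Add(-3, -42) = -45)
s = 16384
A = -16384 (A = Mul(-1, 16384) = -16384)
Add(Mul(Pow(b, 2), Pow(Pow(-184, 2), -1)), Mul(7747, Pow(A, -1))) = Add(Mul(Pow(-45, 2), Pow(Pow(-184, 2), -1)), Mul(7747, Pow(-16384, -1))) = Add(Mul(2025, Pow(33856, -1)), Mul(7747, Rational(-1, 16384))) = Add(Mul(2025, Rational(1, 33856)), Rational(-7747, 16384)) = Add(Rational(2025, 33856), Rational(-7747, 16384)) = Rational(-3579763, 8667136)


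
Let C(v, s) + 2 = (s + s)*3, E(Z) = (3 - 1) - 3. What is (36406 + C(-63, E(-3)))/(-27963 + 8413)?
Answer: -18199/9775 ≈ -1.8618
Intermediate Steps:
E(Z) = -1 (E(Z) = 2 - 3 = -1)
C(v, s) = -2 + 6*s (C(v, s) = -2 + (s + s)*3 = -2 + (2*s)*3 = -2 + 6*s)
(36406 + C(-63, E(-3)))/(-27963 + 8413) = (36406 + (-2 + 6*(-1)))/(-27963 + 8413) = (36406 + (-2 - 6))/(-19550) = (36406 - 8)*(-1/19550) = 36398*(-1/19550) = -18199/9775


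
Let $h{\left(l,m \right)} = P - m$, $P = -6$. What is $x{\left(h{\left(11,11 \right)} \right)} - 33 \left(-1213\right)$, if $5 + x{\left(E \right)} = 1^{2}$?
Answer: $40025$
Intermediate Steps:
$h{\left(l,m \right)} = -6 - m$
$x{\left(E \right)} = -4$ ($x{\left(E \right)} = -5 + 1^{2} = -5 + 1 = -4$)
$x{\left(h{\left(11,11 \right)} \right)} - 33 \left(-1213\right) = -4 - 33 \left(-1213\right) = -4 - -40029 = -4 + 40029 = 40025$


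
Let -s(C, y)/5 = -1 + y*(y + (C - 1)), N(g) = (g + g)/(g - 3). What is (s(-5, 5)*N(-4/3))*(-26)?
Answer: -480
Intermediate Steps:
N(g) = 2*g/(-3 + g) (N(g) = (2*g)/(-3 + g) = 2*g/(-3 + g))
s(C, y) = 5 - 5*y*(-1 + C + y) (s(C, y) = -5*(-1 + y*(y + (C - 1))) = -5*(-1 + y*(y + (-1 + C))) = -5*(-1 + y*(-1 + C + y)) = 5 - 5*y*(-1 + C + y))
(s(-5, 5)*N(-4/3))*(-26) = ((5 - 5*5² + 5*5 - 5*(-5)*5)*(2*(-4/3)/(-3 - 4/3)))*(-26) = ((5 - 5*25 + 25 + 125)*(2*(-4*⅓)/(-3 - 4*⅓)))*(-26) = ((5 - 125 + 25 + 125)*(2*(-4/3)/(-3 - 4/3)))*(-26) = (30*(2*(-4/3)/(-13/3)))*(-26) = (30*(2*(-4/3)*(-3/13)))*(-26) = (30*(8/13))*(-26) = (240/13)*(-26) = -480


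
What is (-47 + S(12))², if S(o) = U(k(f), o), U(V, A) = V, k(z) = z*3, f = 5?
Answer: 1024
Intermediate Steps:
k(z) = 3*z
S(o) = 15 (S(o) = 3*5 = 15)
(-47 + S(12))² = (-47 + 15)² = (-32)² = 1024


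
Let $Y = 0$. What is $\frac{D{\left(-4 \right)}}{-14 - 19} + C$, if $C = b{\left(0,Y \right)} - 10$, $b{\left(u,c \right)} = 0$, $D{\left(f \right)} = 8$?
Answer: $- \frac{338}{33} \approx -10.242$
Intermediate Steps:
$C = -10$ ($C = 0 - 10 = -10$)
$\frac{D{\left(-4 \right)}}{-14 - 19} + C = \frac{1}{-14 - 19} \cdot 8 - 10 = \frac{1}{-33} \cdot 8 - 10 = \left(- \frac{1}{33}\right) 8 - 10 = - \frac{8}{33} - 10 = - \frac{338}{33}$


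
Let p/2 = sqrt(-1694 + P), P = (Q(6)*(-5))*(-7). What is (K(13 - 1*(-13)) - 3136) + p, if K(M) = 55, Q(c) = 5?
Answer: -3081 + 14*I*sqrt(31) ≈ -3081.0 + 77.949*I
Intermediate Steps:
P = 175 (P = (5*(-5))*(-7) = -25*(-7) = 175)
p = 14*I*sqrt(31) (p = 2*sqrt(-1694 + 175) = 2*sqrt(-1519) = 2*(7*I*sqrt(31)) = 14*I*sqrt(31) ≈ 77.949*I)
(K(13 - 1*(-13)) - 3136) + p = (55 - 3136) + 14*I*sqrt(31) = -3081 + 14*I*sqrt(31)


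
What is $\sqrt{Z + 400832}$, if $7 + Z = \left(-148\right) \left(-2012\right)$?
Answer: $\sqrt{698601} \approx 835.82$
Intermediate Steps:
$Z = 297769$ ($Z = -7 - -297776 = -7 + 297776 = 297769$)
$\sqrt{Z + 400832} = \sqrt{297769 + 400832} = \sqrt{698601}$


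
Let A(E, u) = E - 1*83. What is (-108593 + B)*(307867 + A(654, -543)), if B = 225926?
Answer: 36189955854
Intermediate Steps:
A(E, u) = -83 + E (A(E, u) = E - 83 = -83 + E)
(-108593 + B)*(307867 + A(654, -543)) = (-108593 + 225926)*(307867 + (-83 + 654)) = 117333*(307867 + 571) = 117333*308438 = 36189955854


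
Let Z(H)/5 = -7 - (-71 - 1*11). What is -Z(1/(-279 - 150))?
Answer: -375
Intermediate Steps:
Z(H) = 375 (Z(H) = 5*(-7 - (-71 - 1*11)) = 5*(-7 - (-71 - 11)) = 5*(-7 - 1*(-82)) = 5*(-7 + 82) = 5*75 = 375)
-Z(1/(-279 - 150)) = -1*375 = -375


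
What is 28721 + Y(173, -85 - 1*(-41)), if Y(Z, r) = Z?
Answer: 28894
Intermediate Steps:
28721 + Y(173, -85 - 1*(-41)) = 28721 + 173 = 28894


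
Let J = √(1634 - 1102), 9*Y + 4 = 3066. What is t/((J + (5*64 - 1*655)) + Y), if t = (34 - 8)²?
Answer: -285948/40883 + 109512*√133/40883 ≈ 23.898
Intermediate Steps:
Y = 3062/9 (Y = -4/9 + (⅑)*3066 = -4/9 + 1022/3 = 3062/9 ≈ 340.22)
J = 2*√133 (J = √532 = 2*√133 ≈ 23.065)
t = 676 (t = 26² = 676)
t/((J + (5*64 - 1*655)) + Y) = 676/((2*√133 + (5*64 - 1*655)) + 3062/9) = 676/((2*√133 + (320 - 655)) + 3062/9) = 676/((2*√133 - 335) + 3062/9) = 676/((-335 + 2*√133) + 3062/9) = 676/(47/9 + 2*√133)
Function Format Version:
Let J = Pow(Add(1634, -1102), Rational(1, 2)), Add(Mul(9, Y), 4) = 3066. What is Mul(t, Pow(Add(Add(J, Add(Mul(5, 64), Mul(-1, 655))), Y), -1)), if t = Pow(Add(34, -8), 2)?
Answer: Add(Rational(-285948, 40883), Mul(Rational(109512, 40883), Pow(133, Rational(1, 2)))) ≈ 23.898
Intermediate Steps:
Y = Rational(3062, 9) (Y = Add(Rational(-4, 9), Mul(Rational(1, 9), 3066)) = Add(Rational(-4, 9), Rational(1022, 3)) = Rational(3062, 9) ≈ 340.22)
J = Mul(2, Pow(133, Rational(1, 2))) (J = Pow(532, Rational(1, 2)) = Mul(2, Pow(133, Rational(1, 2))) ≈ 23.065)
t = 676 (t = Pow(26, 2) = 676)
Mul(t, Pow(Add(Add(J, Add(Mul(5, 64), Mul(-1, 655))), Y), -1)) = Mul(676, Pow(Add(Add(Mul(2, Pow(133, Rational(1, 2))), Add(Mul(5, 64), Mul(-1, 655))), Rational(3062, 9)), -1)) = Mul(676, Pow(Add(Add(Mul(2, Pow(133, Rational(1, 2))), Add(320, -655)), Rational(3062, 9)), -1)) = Mul(676, Pow(Add(Add(Mul(2, Pow(133, Rational(1, 2))), -335), Rational(3062, 9)), -1)) = Mul(676, Pow(Add(Add(-335, Mul(2, Pow(133, Rational(1, 2)))), Rational(3062, 9)), -1)) = Mul(676, Pow(Add(Rational(47, 9), Mul(2, Pow(133, Rational(1, 2)))), -1))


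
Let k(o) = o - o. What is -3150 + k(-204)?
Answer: -3150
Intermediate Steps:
k(o) = 0
-3150 + k(-204) = -3150 + 0 = -3150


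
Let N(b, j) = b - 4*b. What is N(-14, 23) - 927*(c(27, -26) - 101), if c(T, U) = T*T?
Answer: -582114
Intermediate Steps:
c(T, U) = T²
N(b, j) = -3*b
N(-14, 23) - 927*(c(27, -26) - 101) = -3*(-14) - 927*(27² - 101) = 42 - 927*(729 - 101) = 42 - 927*628 = 42 - 582156 = -582114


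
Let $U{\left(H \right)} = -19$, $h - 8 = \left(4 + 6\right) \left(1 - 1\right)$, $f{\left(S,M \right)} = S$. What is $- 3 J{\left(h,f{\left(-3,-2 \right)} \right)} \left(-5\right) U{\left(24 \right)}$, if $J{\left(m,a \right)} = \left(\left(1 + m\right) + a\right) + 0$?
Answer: $-1710$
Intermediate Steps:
$h = 8$ ($h = 8 + \left(4 + 6\right) \left(1 - 1\right) = 8 + 10 \cdot 0 = 8 + 0 = 8$)
$J{\left(m,a \right)} = 1 + a + m$ ($J{\left(m,a \right)} = \left(1 + a + m\right) + 0 = 1 + a + m$)
$- 3 J{\left(h,f{\left(-3,-2 \right)} \right)} \left(-5\right) U{\left(24 \right)} = - 3 \left(1 - 3 + 8\right) \left(-5\right) \left(-19\right) = \left(-3\right) 6 \left(-5\right) \left(-19\right) = \left(-18\right) \left(-5\right) \left(-19\right) = 90 \left(-19\right) = -1710$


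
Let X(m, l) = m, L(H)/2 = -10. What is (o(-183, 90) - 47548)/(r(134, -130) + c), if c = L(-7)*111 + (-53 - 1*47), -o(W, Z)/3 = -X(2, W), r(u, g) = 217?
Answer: 47542/2103 ≈ 22.607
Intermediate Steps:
L(H) = -20 (L(H) = 2*(-10) = -20)
o(W, Z) = 6 (o(W, Z) = -(-3)*2 = -3*(-2) = 6)
c = -2320 (c = -20*111 + (-53 - 1*47) = -2220 + (-53 - 47) = -2220 - 100 = -2320)
(o(-183, 90) - 47548)/(r(134, -130) + c) = (6 - 47548)/(217 - 2320) = -47542/(-2103) = -47542*(-1/2103) = 47542/2103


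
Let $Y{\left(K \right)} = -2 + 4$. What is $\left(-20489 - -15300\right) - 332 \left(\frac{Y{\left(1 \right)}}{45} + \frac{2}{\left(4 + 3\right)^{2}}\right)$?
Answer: $- \frac{11504161}{2205} \approx -5217.3$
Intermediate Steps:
$Y{\left(K \right)} = 2$
$\left(-20489 - -15300\right) - 332 \left(\frac{Y{\left(1 \right)}}{45} + \frac{2}{\left(4 + 3\right)^{2}}\right) = \left(-20489 - -15300\right) - 332 \left(\frac{2}{45} + \frac{2}{\left(4 + 3\right)^{2}}\right) = \left(-20489 + 15300\right) - 332 \left(2 \cdot \frac{1}{45} + \frac{2}{7^{2}}\right) = -5189 - 332 \left(\frac{2}{45} + \frac{2}{49}\right) = -5189 - 332 \cdot \frac{188}{2205} = -5189 - \frac{62416}{2205} = - \frac{11504161}{2205}$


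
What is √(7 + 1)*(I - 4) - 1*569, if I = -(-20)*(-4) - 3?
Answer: -569 - 174*√2 ≈ -815.07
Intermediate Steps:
I = -83 (I = -5*16 - 3 = -80 - 3 = -83)
√(7 + 1)*(I - 4) - 1*569 = √(7 + 1)*(-83 - 4) - 1*569 = √8*(-87) - 569 = (2*√2)*(-87) - 569 = -174*√2 - 569 = -569 - 174*√2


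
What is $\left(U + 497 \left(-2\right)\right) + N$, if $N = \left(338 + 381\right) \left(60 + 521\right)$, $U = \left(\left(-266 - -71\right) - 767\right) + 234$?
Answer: $416017$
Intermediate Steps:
$U = -728$ ($U = \left(\left(-266 + 71\right) - 767\right) + 234 = \left(-195 - 767\right) + 234 = -962 + 234 = -728$)
$N = 417739$ ($N = 719 \cdot 581 = 417739$)
$\left(U + 497 \left(-2\right)\right) + N = \left(-728 + 497 \left(-2\right)\right) + 417739 = \left(-728 - 994\right) + 417739 = -1722 + 417739 = 416017$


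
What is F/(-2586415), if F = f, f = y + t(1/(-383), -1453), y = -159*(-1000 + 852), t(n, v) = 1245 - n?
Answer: -9489592/990596945 ≈ -0.0095797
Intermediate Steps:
y = 23532 (y = -159*(-148) = 23532)
f = 9489592/383 (f = 23532 + (1245 - 1/(-383)) = 23532 + (1245 - 1*(-1/383)) = 23532 + (1245 + 1/383) = 23532 + 476836/383 = 9489592/383 ≈ 24777.)
F = 9489592/383 ≈ 24777.
F/(-2586415) = (9489592/383)/(-2586415) = (9489592/383)*(-1/2586415) = -9489592/990596945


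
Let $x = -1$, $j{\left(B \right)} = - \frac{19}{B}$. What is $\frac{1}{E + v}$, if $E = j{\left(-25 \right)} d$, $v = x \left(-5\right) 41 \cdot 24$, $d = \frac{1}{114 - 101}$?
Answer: $\frac{325}{1599019} \approx 0.00020325$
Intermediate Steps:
$d = \frac{1}{13} \approx 0.076923$
$v = 4920$ ($v = \left(-1\right) \left(-5\right) 41 \cdot 24 = 5 \cdot 41 \cdot 24 = 205 \cdot 24 = 4920$)
$E = \frac{19}{325}$ ($E = - \frac{19}{-25} \cdot \frac{1}{13} = \left(-19\right) \left(- \frac{1}{25}\right) \frac{1}{13} = \frac{19}{25} \cdot \frac{1}{13} = \frac{19}{325} \approx 0.058462$)
$\frac{1}{E + v} = \frac{1}{\frac{19}{325} + 4920} = \frac{1}{\frac{1599019}{325}} = \frac{325}{1599019}$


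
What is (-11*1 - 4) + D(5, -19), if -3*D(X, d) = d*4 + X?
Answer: 26/3 ≈ 8.6667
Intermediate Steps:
D(X, d) = -4*d/3 - X/3 (D(X, d) = -(d*4 + X)/3 = -(4*d + X)/3 = -(X + 4*d)/3 = -4*d/3 - X/3)
(-11*1 - 4) + D(5, -19) = (-11*1 - 4) + (-4/3*(-19) - 1/3*5) = (-11 - 4) + (76/3 - 5/3) = -15 + 71/3 = 26/3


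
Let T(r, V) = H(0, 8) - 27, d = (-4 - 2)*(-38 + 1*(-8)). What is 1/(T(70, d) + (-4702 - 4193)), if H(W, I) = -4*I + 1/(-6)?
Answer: -6/53725 ≈ -0.00011168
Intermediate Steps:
d = 276 (d = -6*(-38 - 8) = -6*(-46) = 276)
H(W, I) = -1/6 - 4*I (H(W, I) = -4*I - 1/6 = -1/6 - 4*I)
T(r, V) = -355/6 (T(r, V) = (-1/6 - 4*8) - 27 = (-1/6 - 32) - 27 = -193/6 - 27 = -355/6)
1/(T(70, d) + (-4702 - 4193)) = 1/(-355/6 + (-4702 - 4193)) = 1/(-355/6 - 8895) = 1/(-53725/6) = -6/53725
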